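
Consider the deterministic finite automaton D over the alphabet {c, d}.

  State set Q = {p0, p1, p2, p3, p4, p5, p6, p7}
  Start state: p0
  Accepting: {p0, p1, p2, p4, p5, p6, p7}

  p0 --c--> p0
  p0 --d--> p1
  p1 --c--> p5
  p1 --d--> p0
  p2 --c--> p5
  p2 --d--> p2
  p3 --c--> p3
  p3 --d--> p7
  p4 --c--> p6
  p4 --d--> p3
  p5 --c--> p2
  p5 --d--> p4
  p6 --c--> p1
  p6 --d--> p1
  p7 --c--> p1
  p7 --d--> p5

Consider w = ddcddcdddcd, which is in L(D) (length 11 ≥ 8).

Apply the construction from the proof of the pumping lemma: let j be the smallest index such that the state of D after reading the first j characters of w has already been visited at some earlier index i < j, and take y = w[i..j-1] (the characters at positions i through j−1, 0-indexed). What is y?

Run of D on w = d d c d d c d d d c d:
  step 0: p0  (start)
  step 1: p1  (read d: p0→p1)
  step 2: p0  (read d: p1→p0)   ← first repeat (p0 seen earlier)
  step 3: p0  (read c: p0→p0)
  step 4: p1  (read d: p0→p1)
  step 5: p0  (read d: p1→p0)
  step 6: p0  (read c: p0→p0)
  step 7: p1  (read d: p0→p1)
  step 8: p0  (read d: p1→p0)
  step 9: p1  (read d: p0→p1)
  step 10: p5  (read c: p1→p5)
  step 11: p4  (read d: p5→p4)

So i = 0, j = 2, giving x = w[0:0] = ε, y = w[0:2] = dd, z = w[2:11] = cddcdddcd.
Check: |xy| = 2 ≤ 8 and |y| = 2 ≥ 1. Reading y takes D from p0 back to p0, so every xyⁱz is accepted.

dd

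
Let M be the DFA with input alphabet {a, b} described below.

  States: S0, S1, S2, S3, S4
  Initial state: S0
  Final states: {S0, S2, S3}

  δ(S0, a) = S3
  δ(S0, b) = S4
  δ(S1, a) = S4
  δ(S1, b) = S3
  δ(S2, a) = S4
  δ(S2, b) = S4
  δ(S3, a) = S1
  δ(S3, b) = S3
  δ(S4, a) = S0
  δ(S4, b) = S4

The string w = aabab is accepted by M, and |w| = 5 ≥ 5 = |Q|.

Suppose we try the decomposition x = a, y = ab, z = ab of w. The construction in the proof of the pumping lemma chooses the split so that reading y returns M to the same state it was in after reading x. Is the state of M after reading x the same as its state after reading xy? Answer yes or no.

Run of M on the first 3 characters of w = a a b:
  step 0: S0  (start)
  step 1: S3  (read a: S0→S3)
  step 2: S1  (read a: S3→S1)
  step 3: S3  (read b: S1→S3)

After x (step 1): S3. After xy (step 3): S3.
They match, so y = ab drives M around a cycle from S3 back to itself; pumping y any number of times keeps M in S3 before reading z, and xyⁱz ∈ L(M) for every i ≥ 0.

yes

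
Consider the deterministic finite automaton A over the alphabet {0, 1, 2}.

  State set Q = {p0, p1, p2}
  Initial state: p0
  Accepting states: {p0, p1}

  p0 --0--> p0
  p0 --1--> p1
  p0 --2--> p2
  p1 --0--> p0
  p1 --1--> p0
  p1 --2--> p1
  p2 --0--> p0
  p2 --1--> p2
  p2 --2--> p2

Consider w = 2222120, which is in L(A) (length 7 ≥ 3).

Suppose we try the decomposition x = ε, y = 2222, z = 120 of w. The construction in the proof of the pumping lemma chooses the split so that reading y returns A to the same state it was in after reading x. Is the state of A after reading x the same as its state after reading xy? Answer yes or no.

State sequence: p0 -2-> p2 -2-> p2 -2-> p2 -2-> p2

After x (step 0): p0. After xy (step 4): p2.
They differ (p0 ≠ p2), so y is not a cycle from the state after x; this split is not the one the pumping-lemma construction produces, and pumping y need not keep the string in L(A).

no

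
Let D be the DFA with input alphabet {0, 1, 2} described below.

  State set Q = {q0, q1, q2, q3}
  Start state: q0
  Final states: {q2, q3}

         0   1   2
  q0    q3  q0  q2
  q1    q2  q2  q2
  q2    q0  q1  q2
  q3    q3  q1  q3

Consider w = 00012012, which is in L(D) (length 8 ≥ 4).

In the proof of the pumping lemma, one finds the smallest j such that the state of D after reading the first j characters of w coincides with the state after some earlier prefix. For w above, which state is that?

State sequence: q0 -0-> q3 -0-> q3 -0-> q3 -1-> q1 -2-> q2 -0-> q0 -1-> q0 -2-> q2
First repeat at step 2: q3 was already visited.

The earliest repeat is at step j = 2: D is in q3, which it already visited at step i = 1.
With |Q| = 4, pigeonhole forces a state repeat no later than step 4; the substring read between the first and second visits to that state can be pumped.

q3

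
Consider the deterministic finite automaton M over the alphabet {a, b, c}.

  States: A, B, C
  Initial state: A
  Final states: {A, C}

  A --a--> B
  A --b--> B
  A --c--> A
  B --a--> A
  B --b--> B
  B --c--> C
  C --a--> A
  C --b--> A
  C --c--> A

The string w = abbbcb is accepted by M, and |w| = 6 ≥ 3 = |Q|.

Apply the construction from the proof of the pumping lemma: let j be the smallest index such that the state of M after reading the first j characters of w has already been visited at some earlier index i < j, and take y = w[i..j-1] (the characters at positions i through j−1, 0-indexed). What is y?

State sequence: A -a-> B -b-> B -b-> B -b-> B -c-> C -b-> A
First repeat at step 2: B was already visited.

So i = 1, j = 2, giving x = w[0:1] = a, y = w[1:2] = b, z = w[2:6] = bbcb.
Check: |xy| = 2 ≤ 3 and |y| = 1 ≥ 1. Reading y takes M from B back to B, so every xyⁱz is accepted.
Pumping length from the standard proof: p = 3 (the number of states). The repeated state found above gives |xy| = j ≤ 3 and |y| = j − i ≥ 1.

b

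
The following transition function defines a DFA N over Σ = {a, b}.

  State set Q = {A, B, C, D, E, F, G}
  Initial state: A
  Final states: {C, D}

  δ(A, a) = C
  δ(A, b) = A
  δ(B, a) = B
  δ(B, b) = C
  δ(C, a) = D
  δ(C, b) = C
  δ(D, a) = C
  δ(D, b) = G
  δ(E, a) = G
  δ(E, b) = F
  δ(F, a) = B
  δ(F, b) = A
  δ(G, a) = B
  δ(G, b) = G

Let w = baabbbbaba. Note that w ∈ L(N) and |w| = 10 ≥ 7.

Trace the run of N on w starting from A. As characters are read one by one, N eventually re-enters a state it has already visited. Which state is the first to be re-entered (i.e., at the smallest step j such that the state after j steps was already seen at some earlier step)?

A

Run of N on w = b a a b b b b a b a:
  step 0: A  (start)
  step 1: A  (read b: A→A)   ← first repeat (A seen earlier)
  step 2: C  (read a: A→C)
  step 3: D  (read a: C→D)
  step 4: G  (read b: D→G)
  step 5: G  (read b: G→G)
  step 6: G  (read b: G→G)
  step 7: G  (read b: G→G)
  step 8: B  (read a: G→B)
  step 9: C  (read b: B→C)
  step 10: D  (read a: C→D)

The earliest repeat is at step j = 1: N is in A, which it already visited at step i = 0.
With |Q| = 7, pigeonhole forces a state repeat no later than step 7; the substring read between the first and second visits to that state can be pumped.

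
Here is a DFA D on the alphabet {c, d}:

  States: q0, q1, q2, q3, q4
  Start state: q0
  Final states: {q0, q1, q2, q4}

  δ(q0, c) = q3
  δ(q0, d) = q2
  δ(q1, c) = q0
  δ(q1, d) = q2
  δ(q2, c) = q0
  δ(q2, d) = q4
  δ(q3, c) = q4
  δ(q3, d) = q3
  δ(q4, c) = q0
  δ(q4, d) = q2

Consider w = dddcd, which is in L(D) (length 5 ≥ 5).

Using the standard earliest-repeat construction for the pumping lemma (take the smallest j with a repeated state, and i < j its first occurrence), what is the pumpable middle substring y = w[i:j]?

dd

Run of D on w = d d d c d:
  step 0: q0  (start)
  step 1: q2  (read d: q0→q2)
  step 2: q4  (read d: q2→q4)
  step 3: q2  (read d: q4→q2)   ← first repeat (q2 seen earlier)
  step 4: q0  (read c: q2→q0)
  step 5: q2  (read d: q0→q2)

So i = 1, j = 3, giving x = w[0:1] = d, y = w[1:3] = dd, z = w[3:5] = cd.
Check: |xy| = 3 ≤ 5 and |y| = 2 ≥ 1. Reading y takes D from q2 back to q2, so every xyⁱz is accepted.
Pumping length from the standard proof: p = 5 (the number of states). The repeated state found above gives |xy| = j ≤ 5 and |y| = j − i ≥ 1.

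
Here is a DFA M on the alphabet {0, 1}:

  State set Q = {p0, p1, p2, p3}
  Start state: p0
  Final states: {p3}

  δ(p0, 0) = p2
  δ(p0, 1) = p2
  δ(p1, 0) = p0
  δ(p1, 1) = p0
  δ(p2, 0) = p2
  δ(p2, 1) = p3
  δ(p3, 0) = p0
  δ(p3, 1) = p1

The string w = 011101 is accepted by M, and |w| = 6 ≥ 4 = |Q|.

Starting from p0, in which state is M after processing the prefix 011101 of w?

p3

Run of M on the first 6 characters of w = 0 1 1 1 0 1:
  step 0: p0  (start)
  step 1: p2  (read 0: p0→p2)
  step 2: p3  (read 1: p2→p3)
  step 3: p1  (read 1: p3→p1)
  step 4: p0  (read 1: p1→p0)
  step 5: p2  (read 0: p0→p2)
  step 6: p3  (read 1: p2→p3)

After reading 6 characters, M is in state p3.
(This kind of state-tracing is the core of the pumping-lemma construction: with 4 states, pigeonhole forces a repeat within the first 4 steps.)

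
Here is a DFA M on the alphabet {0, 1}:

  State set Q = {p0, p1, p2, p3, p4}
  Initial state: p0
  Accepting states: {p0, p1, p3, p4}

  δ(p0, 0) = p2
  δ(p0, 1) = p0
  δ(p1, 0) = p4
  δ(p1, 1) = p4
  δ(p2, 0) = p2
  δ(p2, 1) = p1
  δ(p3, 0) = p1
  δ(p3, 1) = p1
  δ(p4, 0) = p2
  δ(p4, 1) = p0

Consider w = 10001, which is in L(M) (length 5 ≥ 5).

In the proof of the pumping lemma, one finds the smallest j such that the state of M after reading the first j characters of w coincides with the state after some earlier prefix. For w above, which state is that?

State sequence: p0 -1-> p0 -0-> p2 -0-> p2 -0-> p2 -1-> p1
First repeat at step 1: p0 was already visited.

The earliest repeat is at step j = 1: M is in p0, which it already visited at step i = 0.
Since M has 5 states, any run of length ≥ 5 visits 5+1 states, so by pigeonhole some state repeats within the first 5 steps — that repeat gives the pumpable loop.

p0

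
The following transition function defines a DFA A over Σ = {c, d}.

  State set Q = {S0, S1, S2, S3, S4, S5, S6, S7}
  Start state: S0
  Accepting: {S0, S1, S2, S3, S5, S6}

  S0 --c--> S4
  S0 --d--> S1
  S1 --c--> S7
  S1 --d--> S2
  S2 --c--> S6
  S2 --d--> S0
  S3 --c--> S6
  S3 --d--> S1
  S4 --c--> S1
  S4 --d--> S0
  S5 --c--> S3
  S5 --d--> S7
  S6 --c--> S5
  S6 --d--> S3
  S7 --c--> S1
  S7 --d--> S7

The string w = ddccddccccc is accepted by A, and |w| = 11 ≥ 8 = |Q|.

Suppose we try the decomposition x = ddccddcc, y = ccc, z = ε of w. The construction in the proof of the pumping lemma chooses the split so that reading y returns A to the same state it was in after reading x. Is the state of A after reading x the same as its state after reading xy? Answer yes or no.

no

Run of A on the first 11 characters of w = d d c c d d c c c c c:
  step 0: S0  (start)
  step 1: S1  (read d: S0→S1)
  step 2: S2  (read d: S1→S2)
  step 3: S6  (read c: S2→S6)
  step 4: S5  (read c: S6→S5)
  step 5: S7  (read d: S5→S7)
  step 6: S7  (read d: S7→S7)
  step 7: S1  (read c: S7→S1)
  step 8: S7  (read c: S1→S7)
  step 9: S1  (read c: S7→S1)
  step 10: S7  (read c: S1→S7)
  step 11: S1  (read c: S7→S1)

After x (step 8): S7. After xy (step 11): S1.
They differ (S7 ≠ S1), so y is not a cycle from the state after x; this split is not the one the pumping-lemma construction produces, and pumping y need not keep the string in L(A).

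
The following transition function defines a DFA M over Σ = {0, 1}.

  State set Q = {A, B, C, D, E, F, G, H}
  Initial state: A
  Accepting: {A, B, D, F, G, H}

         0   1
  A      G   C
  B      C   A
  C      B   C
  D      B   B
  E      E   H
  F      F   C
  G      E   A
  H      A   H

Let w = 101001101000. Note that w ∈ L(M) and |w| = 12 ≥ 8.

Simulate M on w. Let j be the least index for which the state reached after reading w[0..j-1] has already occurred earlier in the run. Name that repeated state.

A

Run of M on w = 1 0 1 0 0 1 1 0 1 0 0 0:
  step 0: A  (start)
  step 1: C  (read 1: A→C)
  step 2: B  (read 0: C→B)
  step 3: A  (read 1: B→A)   ← first repeat (A seen earlier)
  step 4: G  (read 0: A→G)
  step 5: E  (read 0: G→E)
  step 6: H  (read 1: E→H)
  step 7: H  (read 1: H→H)
  step 8: A  (read 0: H→A)
  step 9: C  (read 1: A→C)
  step 10: B  (read 0: C→B)
  step 11: C  (read 0: B→C)
  step 12: B  (read 0: C→B)

The earliest repeat is at step j = 3: M is in A, which it already visited at step i = 0.
The DFA has 8 states, so the proof of the pumping lemma guarantees a repeated state among the first 8+1 visited; the segment between the two visits is the pumpable y.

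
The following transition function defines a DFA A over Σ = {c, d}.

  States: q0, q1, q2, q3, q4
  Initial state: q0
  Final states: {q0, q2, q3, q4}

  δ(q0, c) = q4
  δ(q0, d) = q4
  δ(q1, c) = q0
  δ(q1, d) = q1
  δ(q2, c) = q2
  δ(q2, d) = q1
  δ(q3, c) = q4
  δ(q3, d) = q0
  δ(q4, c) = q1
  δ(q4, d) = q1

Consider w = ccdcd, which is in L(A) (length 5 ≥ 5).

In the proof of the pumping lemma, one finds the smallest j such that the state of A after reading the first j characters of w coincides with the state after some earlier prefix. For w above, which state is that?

Run of A on w = c c d c d:
  step 0: q0  (start)
  step 1: q4  (read c: q0→q4)
  step 2: q1  (read c: q4→q1)
  step 3: q1  (read d: q1→q1)   ← first repeat (q1 seen earlier)
  step 4: q0  (read c: q1→q0)
  step 5: q4  (read d: q0→q4)

The earliest repeat is at step j = 3: A is in q1, which it already visited at step i = 2.
The DFA has 5 states, so the proof of the pumping lemma guarantees a repeated state among the first 5+1 visited; the segment between the two visits is the pumpable y.

q1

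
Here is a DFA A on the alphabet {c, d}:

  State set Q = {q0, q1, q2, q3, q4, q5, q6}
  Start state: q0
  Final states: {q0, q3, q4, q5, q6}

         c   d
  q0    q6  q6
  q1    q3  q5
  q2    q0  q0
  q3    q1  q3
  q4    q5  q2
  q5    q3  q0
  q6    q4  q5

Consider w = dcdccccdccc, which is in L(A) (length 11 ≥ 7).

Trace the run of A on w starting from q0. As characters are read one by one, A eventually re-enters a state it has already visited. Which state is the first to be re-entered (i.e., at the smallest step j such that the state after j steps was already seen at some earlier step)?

Run of A on w = d c d c c c c d c c c:
  step 0: q0  (start)
  step 1: q6  (read d: q0→q6)
  step 2: q4  (read c: q6→q4)
  step 3: q2  (read d: q4→q2)
  step 4: q0  (read c: q2→q0)   ← first repeat (q0 seen earlier)
  step 5: q6  (read c: q0→q6)
  step 6: q4  (read c: q6→q4)
  step 7: q5  (read c: q4→q5)
  step 8: q0  (read d: q5→q0)
  step 9: q6  (read c: q0→q6)
  step 10: q4  (read c: q6→q4)
  step 11: q5  (read c: q4→q5)

The earliest repeat is at step j = 4: A is in q0, which it already visited at step i = 0.
The DFA has 7 states, so the proof of the pumping lemma guarantees a repeated state among the first 7+1 visited; the segment between the two visits is the pumpable y.

q0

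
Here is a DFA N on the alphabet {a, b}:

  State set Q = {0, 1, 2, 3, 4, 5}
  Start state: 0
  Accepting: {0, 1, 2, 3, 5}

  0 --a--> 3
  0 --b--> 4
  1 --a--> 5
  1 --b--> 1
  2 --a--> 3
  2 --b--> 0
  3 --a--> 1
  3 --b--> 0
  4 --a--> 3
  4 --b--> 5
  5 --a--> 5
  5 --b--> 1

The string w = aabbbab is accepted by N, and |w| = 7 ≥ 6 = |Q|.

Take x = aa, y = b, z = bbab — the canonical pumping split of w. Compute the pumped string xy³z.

aabbbbbab

xy^3z = aa·b·b·b·bbab = aabbbbbab.
Reading y = b takes N from 1 back to 1, so after x·y·y·y the machine is still in 1, and z then leads to the accepting state 1. Hence aabbbbbab ∈ L(N).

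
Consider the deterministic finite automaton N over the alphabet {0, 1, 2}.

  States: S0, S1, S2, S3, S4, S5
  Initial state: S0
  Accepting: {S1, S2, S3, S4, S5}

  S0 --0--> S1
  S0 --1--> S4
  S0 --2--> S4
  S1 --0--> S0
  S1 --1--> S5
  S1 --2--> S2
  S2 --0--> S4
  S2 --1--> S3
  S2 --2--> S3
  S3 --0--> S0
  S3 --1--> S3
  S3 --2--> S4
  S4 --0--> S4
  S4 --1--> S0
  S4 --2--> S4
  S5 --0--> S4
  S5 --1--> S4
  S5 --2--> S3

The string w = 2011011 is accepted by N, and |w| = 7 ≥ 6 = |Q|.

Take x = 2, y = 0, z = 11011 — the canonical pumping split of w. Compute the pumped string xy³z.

200011011

xy^3z = 2·0·0·0·11011 = 200011011.
Reading y = 0 takes N from S4 back to S4, so after x·y·y·y the machine is still in S4, and z then leads to the accepting state S4. Hence 200011011 ∈ L(N).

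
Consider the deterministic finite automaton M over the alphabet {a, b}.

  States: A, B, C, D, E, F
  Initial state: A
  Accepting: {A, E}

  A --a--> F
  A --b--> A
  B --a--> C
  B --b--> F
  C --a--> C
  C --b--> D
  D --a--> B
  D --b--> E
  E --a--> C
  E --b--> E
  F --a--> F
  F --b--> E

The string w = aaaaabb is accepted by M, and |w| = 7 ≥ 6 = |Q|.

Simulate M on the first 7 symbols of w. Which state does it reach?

E

State sequence: A -a-> F -a-> F -a-> F -a-> F -a-> F -b-> E -b-> E

After reading 7 characters, M is in state E.
(This kind of state-tracing is the core of the pumping-lemma construction: with 6 states, pigeonhole forces a repeat within the first 6 steps.)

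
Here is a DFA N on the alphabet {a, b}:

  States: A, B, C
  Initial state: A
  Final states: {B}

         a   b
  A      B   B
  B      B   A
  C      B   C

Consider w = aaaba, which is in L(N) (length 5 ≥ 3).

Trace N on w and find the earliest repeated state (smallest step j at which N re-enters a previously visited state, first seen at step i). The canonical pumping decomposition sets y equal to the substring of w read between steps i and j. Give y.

State sequence: A -a-> B -a-> B -a-> B -b-> A -a-> B
First repeat at step 2: B was already visited.

So i = 1, j = 2, giving x = w[0:1] = a, y = w[1:2] = a, z = w[2:5] = aba.
Check: |xy| = 2 ≤ 3 and |y| = 1 ≥ 1. Reading y takes N from B back to B, so every xyⁱz is accepted.
With |Q| = 3, pigeonhole forces a state repeat no later than step 3; the substring read between the first and second visits to that state can be pumped.

a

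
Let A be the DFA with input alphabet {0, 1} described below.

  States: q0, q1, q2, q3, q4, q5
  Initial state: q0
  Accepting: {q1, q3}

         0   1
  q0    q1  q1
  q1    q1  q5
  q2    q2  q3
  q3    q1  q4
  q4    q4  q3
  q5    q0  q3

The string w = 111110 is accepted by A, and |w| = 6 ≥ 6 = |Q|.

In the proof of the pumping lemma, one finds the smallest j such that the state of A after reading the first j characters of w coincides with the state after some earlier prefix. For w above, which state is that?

State sequence: q0 -1-> q1 -1-> q5 -1-> q3 -1-> q4 -1-> q3 -0-> q1
First repeat at step 5: q3 was already visited.

The earliest repeat is at step j = 5: A is in q3, which it already visited at step i = 3.

q3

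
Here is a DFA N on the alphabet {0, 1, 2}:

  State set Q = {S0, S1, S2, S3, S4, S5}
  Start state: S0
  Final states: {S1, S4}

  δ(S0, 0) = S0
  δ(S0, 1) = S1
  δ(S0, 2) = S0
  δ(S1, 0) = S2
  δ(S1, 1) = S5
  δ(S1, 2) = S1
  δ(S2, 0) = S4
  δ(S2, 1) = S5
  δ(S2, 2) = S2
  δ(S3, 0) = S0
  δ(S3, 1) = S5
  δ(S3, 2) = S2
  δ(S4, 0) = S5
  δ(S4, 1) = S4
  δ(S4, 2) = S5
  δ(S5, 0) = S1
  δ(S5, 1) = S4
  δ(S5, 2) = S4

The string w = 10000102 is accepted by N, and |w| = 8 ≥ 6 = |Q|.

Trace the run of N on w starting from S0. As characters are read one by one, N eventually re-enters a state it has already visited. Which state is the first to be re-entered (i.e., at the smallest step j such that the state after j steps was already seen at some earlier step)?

S1

Run of N on w = 1 0 0 0 0 1 0 2:
  step 0: S0  (start)
  step 1: S1  (read 1: S0→S1)
  step 2: S2  (read 0: S1→S2)
  step 3: S4  (read 0: S2→S4)
  step 4: S5  (read 0: S4→S5)
  step 5: S1  (read 0: S5→S1)   ← first repeat (S1 seen earlier)
  step 6: S5  (read 1: S1→S5)
  step 7: S1  (read 0: S5→S1)
  step 8: S1  (read 2: S1→S1)

The earliest repeat is at step j = 5: N is in S1, which it already visited at step i = 1.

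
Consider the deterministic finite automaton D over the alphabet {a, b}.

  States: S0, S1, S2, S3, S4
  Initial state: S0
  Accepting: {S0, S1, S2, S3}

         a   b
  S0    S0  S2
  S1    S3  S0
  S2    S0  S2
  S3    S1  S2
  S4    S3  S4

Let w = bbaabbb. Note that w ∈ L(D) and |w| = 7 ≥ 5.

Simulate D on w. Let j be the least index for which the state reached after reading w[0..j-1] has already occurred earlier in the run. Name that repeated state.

S2

Run of D on w = b b a a b b b:
  step 0: S0  (start)
  step 1: S2  (read b: S0→S2)
  step 2: S2  (read b: S2→S2)   ← first repeat (S2 seen earlier)
  step 3: S0  (read a: S2→S0)
  step 4: S0  (read a: S0→S0)
  step 5: S2  (read b: S0→S2)
  step 6: S2  (read b: S2→S2)
  step 7: S2  (read b: S2→S2)

The earliest repeat is at step j = 2: D is in S2, which it already visited at step i = 1.
The DFA has 5 states, so the proof of the pumping lemma guarantees a repeated state among the first 5+1 visited; the segment between the two visits is the pumpable y.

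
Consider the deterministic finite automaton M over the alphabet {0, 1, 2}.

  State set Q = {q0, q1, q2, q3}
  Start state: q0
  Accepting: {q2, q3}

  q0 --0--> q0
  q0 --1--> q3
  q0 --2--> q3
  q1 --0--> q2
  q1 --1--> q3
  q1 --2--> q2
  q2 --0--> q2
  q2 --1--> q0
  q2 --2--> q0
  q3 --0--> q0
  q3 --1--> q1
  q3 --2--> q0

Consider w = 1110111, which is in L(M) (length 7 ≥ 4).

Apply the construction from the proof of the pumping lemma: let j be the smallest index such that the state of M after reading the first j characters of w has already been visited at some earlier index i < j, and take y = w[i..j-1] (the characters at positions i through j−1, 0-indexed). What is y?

Run of M on w = 1 1 1 0 1 1 1:
  step 0: q0  (start)
  step 1: q3  (read 1: q0→q3)
  step 2: q1  (read 1: q3→q1)
  step 3: q3  (read 1: q1→q3)   ← first repeat (q3 seen earlier)
  step 4: q0  (read 0: q3→q0)
  step 5: q3  (read 1: q0→q3)
  step 6: q1  (read 1: q3→q1)
  step 7: q3  (read 1: q1→q3)

So i = 1, j = 3, giving x = w[0:1] = 1, y = w[1:3] = 11, z = w[3:7] = 0111.
Check: |xy| = 3 ≤ 4 and |y| = 2 ≥ 1. Reading y takes M from q3 back to q3, so every xyⁱz is accepted.

11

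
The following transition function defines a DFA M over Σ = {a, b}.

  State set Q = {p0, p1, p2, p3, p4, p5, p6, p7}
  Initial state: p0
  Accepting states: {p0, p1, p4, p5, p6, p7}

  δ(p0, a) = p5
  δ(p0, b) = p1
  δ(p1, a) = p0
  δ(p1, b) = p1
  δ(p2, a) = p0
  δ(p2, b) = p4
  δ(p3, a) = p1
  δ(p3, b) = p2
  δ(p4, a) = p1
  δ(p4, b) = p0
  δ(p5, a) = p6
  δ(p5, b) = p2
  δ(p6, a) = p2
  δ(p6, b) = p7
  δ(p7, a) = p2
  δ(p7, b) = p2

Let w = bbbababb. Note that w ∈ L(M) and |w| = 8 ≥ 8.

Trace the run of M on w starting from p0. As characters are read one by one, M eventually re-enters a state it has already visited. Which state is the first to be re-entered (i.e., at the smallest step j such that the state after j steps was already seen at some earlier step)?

p1

Run of M on w = b b b a b a b b:
  step 0: p0  (start)
  step 1: p1  (read b: p0→p1)
  step 2: p1  (read b: p1→p1)   ← first repeat (p1 seen earlier)
  step 3: p1  (read b: p1→p1)
  step 4: p0  (read a: p1→p0)
  step 5: p1  (read b: p0→p1)
  step 6: p0  (read a: p1→p0)
  step 7: p1  (read b: p0→p1)
  step 8: p1  (read b: p1→p1)

The earliest repeat is at step j = 2: M is in p1, which it already visited at step i = 1.
The DFA has 8 states, so the proof of the pumping lemma guarantees a repeated state among the first 8+1 visited; the segment between the two visits is the pumpable y.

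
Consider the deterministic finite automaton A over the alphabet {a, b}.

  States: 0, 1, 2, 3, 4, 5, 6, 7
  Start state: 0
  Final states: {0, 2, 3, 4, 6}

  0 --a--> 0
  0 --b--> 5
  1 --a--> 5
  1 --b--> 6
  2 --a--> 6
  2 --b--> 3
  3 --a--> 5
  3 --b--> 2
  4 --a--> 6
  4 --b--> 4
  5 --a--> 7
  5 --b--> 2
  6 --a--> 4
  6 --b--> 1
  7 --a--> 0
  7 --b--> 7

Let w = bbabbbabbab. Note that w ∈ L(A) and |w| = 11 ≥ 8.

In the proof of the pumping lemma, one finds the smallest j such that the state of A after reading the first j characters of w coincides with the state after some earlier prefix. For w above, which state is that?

6

Run of A on w = b b a b b b a b b a b:
  step 0: 0  (start)
  step 1: 5  (read b: 0→5)
  step 2: 2  (read b: 5→2)
  step 3: 6  (read a: 2→6)
  step 4: 1  (read b: 6→1)
  step 5: 6  (read b: 1→6)   ← first repeat (6 seen earlier)
  step 6: 1  (read b: 6→1)
  step 7: 5  (read a: 1→5)
  step 8: 2  (read b: 5→2)
  step 9: 3  (read b: 2→3)
  step 10: 5  (read a: 3→5)
  step 11: 2  (read b: 5→2)

The earliest repeat is at step j = 5: A is in 6, which it already visited at step i = 3.
Since A has 8 states, any run of length ≥ 8 visits 8+1 states, so by pigeonhole some state repeats within the first 8 steps — that repeat gives the pumpable loop.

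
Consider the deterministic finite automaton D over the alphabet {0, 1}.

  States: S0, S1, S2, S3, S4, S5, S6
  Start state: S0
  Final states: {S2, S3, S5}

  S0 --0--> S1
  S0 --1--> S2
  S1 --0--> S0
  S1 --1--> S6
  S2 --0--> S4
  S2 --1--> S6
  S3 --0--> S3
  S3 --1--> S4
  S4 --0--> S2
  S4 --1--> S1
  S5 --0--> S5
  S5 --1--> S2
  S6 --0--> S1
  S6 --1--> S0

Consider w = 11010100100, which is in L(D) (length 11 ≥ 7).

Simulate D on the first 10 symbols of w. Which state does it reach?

Run of D on the first 10 characters of w = 1 1 0 1 0 1 0 0 1 0:
  step 0: S0  (start)
  step 1: S2  (read 1: S0→S2)
  step 2: S6  (read 1: S2→S6)
  step 3: S1  (read 0: S6→S1)
  step 4: S6  (read 1: S1→S6)
  step 5: S1  (read 0: S6→S1)
  step 6: S6  (read 1: S1→S6)
  step 7: S1  (read 0: S6→S1)
  step 8: S0  (read 0: S1→S0)
  step 9: S2  (read 1: S0→S2)
  step 10: S4  (read 0: S2→S4)

After reading 10 characters, D is in state S4.

S4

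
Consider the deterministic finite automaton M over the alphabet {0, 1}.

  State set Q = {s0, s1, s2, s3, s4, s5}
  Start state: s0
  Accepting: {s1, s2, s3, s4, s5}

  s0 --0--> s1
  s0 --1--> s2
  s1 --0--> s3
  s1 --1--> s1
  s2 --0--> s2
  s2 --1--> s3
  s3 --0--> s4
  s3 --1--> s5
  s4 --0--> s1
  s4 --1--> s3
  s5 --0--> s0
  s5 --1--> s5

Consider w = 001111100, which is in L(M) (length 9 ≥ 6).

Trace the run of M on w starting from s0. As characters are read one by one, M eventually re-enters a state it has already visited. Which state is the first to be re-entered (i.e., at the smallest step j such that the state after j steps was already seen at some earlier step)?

State sequence: s0 -0-> s1 -0-> s3 -1-> s5 -1-> s5 -1-> s5 -1-> s5 -1-> s5 -0-> s0 -0-> s1
First repeat at step 4: s5 was already visited.

The earliest repeat is at step j = 4: M is in s5, which it already visited at step i = 3.
Pumping length from the standard proof: p = 6 (the number of states). The repeated state found above gives |xy| = j ≤ 6 and |y| = j − i ≥ 1.

s5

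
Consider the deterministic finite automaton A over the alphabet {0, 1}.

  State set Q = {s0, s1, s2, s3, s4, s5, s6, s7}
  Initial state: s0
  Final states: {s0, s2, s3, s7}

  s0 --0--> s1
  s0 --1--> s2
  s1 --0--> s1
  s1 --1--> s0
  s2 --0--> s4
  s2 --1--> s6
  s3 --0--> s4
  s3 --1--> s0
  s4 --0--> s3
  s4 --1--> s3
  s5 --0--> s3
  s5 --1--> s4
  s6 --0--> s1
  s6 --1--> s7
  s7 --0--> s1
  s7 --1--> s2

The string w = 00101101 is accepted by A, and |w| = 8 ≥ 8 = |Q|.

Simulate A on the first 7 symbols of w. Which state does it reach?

s4

State sequence: s0 -0-> s1 -0-> s1 -1-> s0 -0-> s1 -1-> s0 -1-> s2 -0-> s4

After reading 7 characters, A is in state s4.
(This kind of state-tracing is the core of the pumping-lemma construction: with 8 states, pigeonhole forces a repeat within the first 8 steps.)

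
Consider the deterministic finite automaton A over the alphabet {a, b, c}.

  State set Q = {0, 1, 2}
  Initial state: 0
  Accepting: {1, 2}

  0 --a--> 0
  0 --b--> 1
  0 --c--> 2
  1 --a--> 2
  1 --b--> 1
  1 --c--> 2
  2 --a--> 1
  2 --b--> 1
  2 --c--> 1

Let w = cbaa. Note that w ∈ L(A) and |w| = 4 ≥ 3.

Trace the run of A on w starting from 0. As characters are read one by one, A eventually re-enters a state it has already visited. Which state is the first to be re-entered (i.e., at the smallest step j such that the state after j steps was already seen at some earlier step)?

2

Run of A on w = c b a a:
  step 0: 0  (start)
  step 1: 2  (read c: 0→2)
  step 2: 1  (read b: 2→1)
  step 3: 2  (read a: 1→2)   ← first repeat (2 seen earlier)
  step 4: 1  (read a: 2→1)

The earliest repeat is at step j = 3: A is in 2, which it already visited at step i = 1.
Since A has 3 states, any run of length ≥ 3 visits 3+1 states, so by pigeonhole some state repeats within the first 3 steps — that repeat gives the pumpable loop.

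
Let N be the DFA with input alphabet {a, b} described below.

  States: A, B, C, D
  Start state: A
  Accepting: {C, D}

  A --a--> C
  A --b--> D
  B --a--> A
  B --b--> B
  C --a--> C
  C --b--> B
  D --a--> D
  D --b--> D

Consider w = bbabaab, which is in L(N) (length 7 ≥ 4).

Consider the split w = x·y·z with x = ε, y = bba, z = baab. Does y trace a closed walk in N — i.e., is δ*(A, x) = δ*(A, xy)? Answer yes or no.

no

Run of N on the first 3 characters of w = b b a:
  step 0: A  (start)
  step 1: D  (read b: A→D)
  step 2: D  (read b: D→D)
  step 3: D  (read a: D→D)

After x (step 0): A. After xy (step 3): D.
They differ (A ≠ D), so y is not a cycle from the state after x; this split is not the one the pumping-lemma construction produces, and pumping y need not keep the string in L(N).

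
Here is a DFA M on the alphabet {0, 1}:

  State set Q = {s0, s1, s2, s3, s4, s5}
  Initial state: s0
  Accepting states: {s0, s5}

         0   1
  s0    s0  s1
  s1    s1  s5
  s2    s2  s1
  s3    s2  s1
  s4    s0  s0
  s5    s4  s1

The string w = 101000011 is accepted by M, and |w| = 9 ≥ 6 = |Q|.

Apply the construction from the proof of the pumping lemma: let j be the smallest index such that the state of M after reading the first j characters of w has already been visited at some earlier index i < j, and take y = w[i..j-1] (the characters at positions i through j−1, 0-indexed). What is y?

0

Run of M on w = 1 0 1 0 0 0 0 1 1:
  step 0: s0  (start)
  step 1: s1  (read 1: s0→s1)
  step 2: s1  (read 0: s1→s1)   ← first repeat (s1 seen earlier)
  step 3: s5  (read 1: s1→s5)
  step 4: s4  (read 0: s5→s4)
  step 5: s0  (read 0: s4→s0)
  step 6: s0  (read 0: s0→s0)
  step 7: s0  (read 0: s0→s0)
  step 8: s1  (read 1: s0→s1)
  step 9: s5  (read 1: s1→s5)

So i = 1, j = 2, giving x = w[0:1] = 1, y = w[1:2] = 0, z = w[2:9] = 1000011.
Check: |xy| = 2 ≤ 6 and |y| = 1 ≥ 1. Reading y takes M from s1 back to s1, so every xyⁱz is accepted.
Pumping length from the standard proof: p = 6 (the number of states). The repeated state found above gives |xy| = j ≤ 6 and |y| = j − i ≥ 1.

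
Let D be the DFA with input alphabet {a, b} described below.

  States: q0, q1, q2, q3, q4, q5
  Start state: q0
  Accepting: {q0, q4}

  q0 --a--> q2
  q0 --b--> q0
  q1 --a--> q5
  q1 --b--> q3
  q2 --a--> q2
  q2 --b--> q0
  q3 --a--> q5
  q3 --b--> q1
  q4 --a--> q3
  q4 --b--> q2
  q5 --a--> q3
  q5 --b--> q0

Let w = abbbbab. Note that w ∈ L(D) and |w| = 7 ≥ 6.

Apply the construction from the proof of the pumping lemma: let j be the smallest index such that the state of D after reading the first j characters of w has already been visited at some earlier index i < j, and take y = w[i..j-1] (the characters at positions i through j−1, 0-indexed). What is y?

State sequence: q0 -a-> q2 -b-> q0 -b-> q0 -b-> q0 -b-> q0 -a-> q2 -b-> q0
First repeat at step 2: q0 was already visited.

So i = 0, j = 2, giving x = w[0:0] = ε, y = w[0:2] = ab, z = w[2:7] = bbbab.
Check: |xy| = 2 ≤ 6 and |y| = 2 ≥ 1. Reading y takes D from q0 back to q0, so every xyⁱz is accepted.

ab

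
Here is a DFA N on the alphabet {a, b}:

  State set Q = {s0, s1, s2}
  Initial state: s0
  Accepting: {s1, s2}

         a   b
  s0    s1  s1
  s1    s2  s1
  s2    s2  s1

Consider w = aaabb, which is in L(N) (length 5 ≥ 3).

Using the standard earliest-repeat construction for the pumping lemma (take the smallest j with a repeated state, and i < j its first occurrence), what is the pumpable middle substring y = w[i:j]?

a

State sequence: s0 -a-> s1 -a-> s2 -a-> s2 -b-> s1 -b-> s1
First repeat at step 3: s2 was already visited.

So i = 2, j = 3, giving x = w[0:2] = aa, y = w[2:3] = a, z = w[3:5] = bb.
Check: |xy| = 3 ≤ 3 and |y| = 1 ≥ 1. Reading y takes N from s2 back to s2, so every xyⁱz is accepted.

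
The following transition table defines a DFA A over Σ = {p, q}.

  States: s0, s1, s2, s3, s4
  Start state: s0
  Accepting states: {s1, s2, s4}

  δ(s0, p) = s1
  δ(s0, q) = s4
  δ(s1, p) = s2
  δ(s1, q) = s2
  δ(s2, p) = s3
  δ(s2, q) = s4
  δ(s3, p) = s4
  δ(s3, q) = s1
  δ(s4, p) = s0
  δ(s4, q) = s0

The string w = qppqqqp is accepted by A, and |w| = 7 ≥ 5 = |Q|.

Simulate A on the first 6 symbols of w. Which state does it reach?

Run of A on the first 6 characters of w = q p p q q q:
  step 0: s0  (start)
  step 1: s4  (read q: s0→s4)
  step 2: s0  (read p: s4→s0)
  step 3: s1  (read p: s0→s1)
  step 4: s2  (read q: s1→s2)
  step 5: s4  (read q: s2→s4)
  step 6: s0  (read q: s4→s0)

After reading 6 characters, A is in state s0.

s0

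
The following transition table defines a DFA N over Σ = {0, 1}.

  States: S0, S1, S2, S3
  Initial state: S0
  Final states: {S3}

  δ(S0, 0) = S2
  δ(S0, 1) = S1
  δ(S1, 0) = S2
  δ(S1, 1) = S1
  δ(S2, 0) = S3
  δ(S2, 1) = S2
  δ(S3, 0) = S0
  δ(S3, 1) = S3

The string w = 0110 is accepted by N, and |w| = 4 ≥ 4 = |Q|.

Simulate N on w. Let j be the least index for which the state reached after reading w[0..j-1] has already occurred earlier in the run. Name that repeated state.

Run of N on w = 0 1 1 0:
  step 0: S0  (start)
  step 1: S2  (read 0: S0→S2)
  step 2: S2  (read 1: S2→S2)   ← first repeat (S2 seen earlier)
  step 3: S2  (read 1: S2→S2)
  step 4: S3  (read 0: S2→S3)

The earliest repeat is at step j = 2: N is in S2, which it already visited at step i = 1.
The DFA has 4 states, so the proof of the pumping lemma guarantees a repeated state among the first 4+1 visited; the segment between the two visits is the pumpable y.

S2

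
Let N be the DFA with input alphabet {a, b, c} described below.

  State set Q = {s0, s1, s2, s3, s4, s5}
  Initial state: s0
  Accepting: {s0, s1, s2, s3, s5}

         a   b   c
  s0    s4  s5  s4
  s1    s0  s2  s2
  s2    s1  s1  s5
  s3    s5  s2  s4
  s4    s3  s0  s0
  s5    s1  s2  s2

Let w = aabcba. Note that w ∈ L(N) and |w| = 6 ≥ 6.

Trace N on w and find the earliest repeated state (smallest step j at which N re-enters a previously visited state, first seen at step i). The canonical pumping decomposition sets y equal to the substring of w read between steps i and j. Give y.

State sequence: s0 -a-> s4 -a-> s3 -b-> s2 -c-> s5 -b-> s2 -a-> s1
First repeat at step 5: s2 was already visited.

So i = 3, j = 5, giving x = w[0:3] = aab, y = w[3:5] = cb, z = w[5:6] = a.
Check: |xy| = 5 ≤ 6 and |y| = 2 ≥ 1. Reading y takes N from s2 back to s2, so every xyⁱz is accepted.

cb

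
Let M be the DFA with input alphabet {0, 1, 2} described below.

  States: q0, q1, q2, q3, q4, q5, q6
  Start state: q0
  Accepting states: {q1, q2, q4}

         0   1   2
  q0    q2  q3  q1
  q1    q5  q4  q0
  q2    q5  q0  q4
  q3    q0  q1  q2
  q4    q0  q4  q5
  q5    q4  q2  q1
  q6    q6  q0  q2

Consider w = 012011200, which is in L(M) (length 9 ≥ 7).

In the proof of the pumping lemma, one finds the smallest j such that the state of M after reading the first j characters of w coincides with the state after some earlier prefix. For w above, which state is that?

Run of M on w = 0 1 2 0 1 1 2 0 0:
  step 0: q0  (start)
  step 1: q2  (read 0: q0→q2)
  step 2: q0  (read 1: q2→q0)   ← first repeat (q0 seen earlier)
  step 3: q1  (read 2: q0→q1)
  step 4: q5  (read 0: q1→q5)
  step 5: q2  (read 1: q5→q2)
  step 6: q0  (read 1: q2→q0)
  step 7: q1  (read 2: q0→q1)
  step 8: q5  (read 0: q1→q5)
  step 9: q4  (read 0: q5→q4)

The earliest repeat is at step j = 2: M is in q0, which it already visited at step i = 0.

q0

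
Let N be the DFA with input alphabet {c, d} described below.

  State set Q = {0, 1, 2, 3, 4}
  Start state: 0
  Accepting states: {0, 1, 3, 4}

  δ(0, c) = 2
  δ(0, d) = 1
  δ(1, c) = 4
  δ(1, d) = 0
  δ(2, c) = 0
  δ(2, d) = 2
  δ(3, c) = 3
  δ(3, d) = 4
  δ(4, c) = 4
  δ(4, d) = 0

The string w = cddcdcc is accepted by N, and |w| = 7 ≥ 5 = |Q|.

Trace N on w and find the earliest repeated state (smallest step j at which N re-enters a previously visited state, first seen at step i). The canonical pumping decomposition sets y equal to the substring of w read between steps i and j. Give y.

d

State sequence: 0 -c-> 2 -d-> 2 -d-> 2 -c-> 0 -d-> 1 -c-> 4 -c-> 4
First repeat at step 2: 2 was already visited.

So i = 1, j = 2, giving x = w[0:1] = c, y = w[1:2] = d, z = w[2:7] = dcdcc.
Check: |xy| = 2 ≤ 5 and |y| = 1 ≥ 1. Reading y takes N from 2 back to 2, so every xyⁱz is accepted.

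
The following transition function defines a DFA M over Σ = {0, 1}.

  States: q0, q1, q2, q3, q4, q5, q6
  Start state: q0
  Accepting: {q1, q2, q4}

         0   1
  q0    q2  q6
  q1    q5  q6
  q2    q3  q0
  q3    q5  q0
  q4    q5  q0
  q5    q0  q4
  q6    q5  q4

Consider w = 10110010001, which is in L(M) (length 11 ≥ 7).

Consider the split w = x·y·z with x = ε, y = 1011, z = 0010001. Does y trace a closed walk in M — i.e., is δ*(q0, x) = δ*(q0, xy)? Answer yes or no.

yes

Run of M on the first 4 characters of w = 1 0 1 1:
  step 0: q0  (start)
  step 1: q6  (read 1: q0→q6)
  step 2: q5  (read 0: q6→q5)
  step 3: q4  (read 1: q5→q4)
  step 4: q0  (read 1: q4→q0)

After x (step 0): q0. After xy (step 4): q0.
They match, so y = 1011 drives M around a cycle from q0 back to itself; pumping y any number of times keeps M in q0 before reading z, and xyⁱz ∈ L(M) for every i ≥ 0.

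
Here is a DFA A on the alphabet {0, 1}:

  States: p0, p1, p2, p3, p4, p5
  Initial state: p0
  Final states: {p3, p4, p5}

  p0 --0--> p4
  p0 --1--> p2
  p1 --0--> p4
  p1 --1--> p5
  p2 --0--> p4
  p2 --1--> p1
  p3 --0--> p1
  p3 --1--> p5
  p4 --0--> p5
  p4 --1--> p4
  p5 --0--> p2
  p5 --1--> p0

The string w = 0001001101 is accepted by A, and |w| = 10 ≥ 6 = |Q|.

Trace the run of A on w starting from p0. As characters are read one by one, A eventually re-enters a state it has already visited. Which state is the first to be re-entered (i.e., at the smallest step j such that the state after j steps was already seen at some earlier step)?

p4

State sequence: p0 -0-> p4 -0-> p5 -0-> p2 -1-> p1 -0-> p4 -0-> p5 -1-> p0 -1-> p2 -0-> p4 -1-> p4
First repeat at step 5: p4 was already visited.

The earliest repeat is at step j = 5: A is in p4, which it already visited at step i = 1.
With |Q| = 6, pigeonhole forces a state repeat no later than step 6; the substring read between the first and second visits to that state can be pumped.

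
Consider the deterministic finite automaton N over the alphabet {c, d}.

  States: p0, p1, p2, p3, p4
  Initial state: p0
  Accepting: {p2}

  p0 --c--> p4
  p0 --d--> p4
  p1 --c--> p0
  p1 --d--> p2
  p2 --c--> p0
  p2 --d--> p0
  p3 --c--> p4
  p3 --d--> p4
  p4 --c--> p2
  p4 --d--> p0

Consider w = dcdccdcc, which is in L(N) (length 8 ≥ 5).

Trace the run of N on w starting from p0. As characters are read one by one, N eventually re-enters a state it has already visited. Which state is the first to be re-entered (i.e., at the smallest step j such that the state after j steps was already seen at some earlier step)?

Run of N on w = d c d c c d c c:
  step 0: p0  (start)
  step 1: p4  (read d: p0→p4)
  step 2: p2  (read c: p4→p2)
  step 3: p0  (read d: p2→p0)   ← first repeat (p0 seen earlier)
  step 4: p4  (read c: p0→p4)
  step 5: p2  (read c: p4→p2)
  step 6: p0  (read d: p2→p0)
  step 7: p4  (read c: p0→p4)
  step 8: p2  (read c: p4→p2)

The earliest repeat is at step j = 3: N is in p0, which it already visited at step i = 0.
With |Q| = 5, pigeonhole forces a state repeat no later than step 5; the substring read between the first and second visits to that state can be pumped.

p0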